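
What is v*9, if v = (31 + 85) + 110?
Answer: 2034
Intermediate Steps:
v = 226 (v = 116 + 110 = 226)
v*9 = 226*9 = 2034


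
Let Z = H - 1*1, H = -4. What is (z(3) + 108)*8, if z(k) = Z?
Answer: 824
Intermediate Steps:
Z = -5 (Z = -4 - 1*1 = -4 - 1 = -5)
z(k) = -5
(z(3) + 108)*8 = (-5 + 108)*8 = 103*8 = 824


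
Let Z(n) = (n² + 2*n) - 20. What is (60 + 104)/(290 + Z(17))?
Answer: 164/593 ≈ 0.27656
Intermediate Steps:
Z(n) = -20 + n² + 2*n
(60 + 104)/(290 + Z(17)) = (60 + 104)/(290 + (-20 + 17² + 2*17)) = 164/(290 + (-20 + 289 + 34)) = 164/(290 + 303) = 164/593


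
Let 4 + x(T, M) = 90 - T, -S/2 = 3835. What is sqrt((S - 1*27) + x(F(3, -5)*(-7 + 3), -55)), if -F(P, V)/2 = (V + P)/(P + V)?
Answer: I*sqrt(7619) ≈ 87.287*I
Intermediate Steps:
S = -7670 (S = -2*3835 = -7670)
F(P, V) = -2 (F(P, V) = -2*(V + P)/(P + V) = -2*(P + V)/(P + V) = -2*1 = -2)
x(T, M) = 86 - T (x(T, M) = -4 + (90 - T) = 86 - T)
sqrt((S - 1*27) + x(F(3, -5)*(-7 + 3), -55)) = sqrt((-7670 - 1*27) + (86 - (-2)*(-7 + 3))) = sqrt((-7670 - 27) + (86 - (-2)*(-4))) = sqrt(-7697 + (86 - 1*8)) = sqrt(-7697 + (86 - 8)) = sqrt(-7697 + 78) = sqrt(-7619) = I*sqrt(7619)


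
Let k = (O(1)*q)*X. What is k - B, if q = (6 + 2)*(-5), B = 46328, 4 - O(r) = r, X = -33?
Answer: -42368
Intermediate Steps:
O(r) = 4 - r
q = -40 (q = 8*(-5) = -40)
k = 3960 (k = ((4 - 1*1)*(-40))*(-33) = ((4 - 1)*(-40))*(-33) = (3*(-40))*(-33) = -120*(-33) = 3960)
k - B = 3960 - 1*46328 = 3960 - 46328 = -42368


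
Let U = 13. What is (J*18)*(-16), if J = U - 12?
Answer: -288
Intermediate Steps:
J = 1 (J = 13 - 12 = 1)
(J*18)*(-16) = (1*18)*(-16) = 18*(-16) = -288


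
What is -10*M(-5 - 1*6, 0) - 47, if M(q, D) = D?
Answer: -47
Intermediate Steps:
-10*M(-5 - 1*6, 0) - 47 = -10*0 - 47 = 0 - 47 = -47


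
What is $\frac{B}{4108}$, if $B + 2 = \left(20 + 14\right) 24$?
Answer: $\frac{407}{2054} \approx 0.19815$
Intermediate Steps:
$B = 814$ ($B = -2 + \left(20 + 14\right) 24 = -2 + 34 \cdot 24 = -2 + 816 = 814$)
$\frac{B}{4108} = \frac{814}{4108} = 814 \cdot \frac{1}{4108} = \frac{407}{2054}$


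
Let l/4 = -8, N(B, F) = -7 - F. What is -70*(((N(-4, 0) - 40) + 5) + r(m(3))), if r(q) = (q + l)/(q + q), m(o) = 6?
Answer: 9275/3 ≈ 3091.7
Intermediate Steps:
l = -32 (l = 4*(-8) = -32)
r(q) = (-32 + q)/(2*q) (r(q) = (q - 32)/(q + q) = (-32 + q)/((2*q)) = (-32 + q)*(1/(2*q)) = (-32 + q)/(2*q))
-70*(((N(-4, 0) - 40) + 5) + r(m(3))) = -70*((((-7 - 1*0) - 40) + 5) + (1/2)*(-32 + 6)/6) = -70*((((-7 + 0) - 40) + 5) + (1/2)*(1/6)*(-26)) = -70*(((-7 - 40) + 5) - 13/6) = -70*((-47 + 5) - 13/6) = -70*(-42 - 13/6) = -70*(-265/6) = 9275/3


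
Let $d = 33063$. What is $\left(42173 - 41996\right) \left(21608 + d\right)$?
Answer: $9676767$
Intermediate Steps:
$\left(42173 - 41996\right) \left(21608 + d\right) = \left(42173 - 41996\right) \left(21608 + 33063\right) = 177 \cdot 54671 = 9676767$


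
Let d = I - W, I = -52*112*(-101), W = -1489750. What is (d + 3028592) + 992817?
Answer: 6099383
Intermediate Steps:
I = 588224 (I = -5824*(-101) = 588224)
d = 2077974 (d = 588224 - 1*(-1489750) = 588224 + 1489750 = 2077974)
(d + 3028592) + 992817 = (2077974 + 3028592) + 992817 = 5106566 + 992817 = 6099383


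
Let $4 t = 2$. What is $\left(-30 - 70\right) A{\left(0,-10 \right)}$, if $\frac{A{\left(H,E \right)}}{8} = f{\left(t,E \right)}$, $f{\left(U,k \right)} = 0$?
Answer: $0$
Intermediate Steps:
$t = \frac{1}{2}$ ($t = \frac{1}{4} \cdot 2 = \frac{1}{2} \approx 0.5$)
$A{\left(H,E \right)} = 0$ ($A{\left(H,E \right)} = 8 \cdot 0 = 0$)
$\left(-30 - 70\right) A{\left(0,-10 \right)} = \left(-30 - 70\right) 0 = \left(-100\right) 0 = 0$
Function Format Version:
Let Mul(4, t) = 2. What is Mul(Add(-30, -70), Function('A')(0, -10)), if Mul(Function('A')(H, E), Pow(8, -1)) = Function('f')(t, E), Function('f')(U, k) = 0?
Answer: 0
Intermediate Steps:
t = Rational(1, 2) (t = Mul(Rational(1, 4), 2) = Rational(1, 2) ≈ 0.50000)
Function('A')(H, E) = 0 (Function('A')(H, E) = Mul(8, 0) = 0)
Mul(Add(-30, -70), Function('A')(0, -10)) = Mul(Add(-30, -70), 0) = Mul(-100, 0) = 0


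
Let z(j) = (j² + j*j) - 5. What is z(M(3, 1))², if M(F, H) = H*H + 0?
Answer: 9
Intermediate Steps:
M(F, H) = H² (M(F, H) = H² + 0 = H²)
z(j) = -5 + 2*j² (z(j) = (j² + j²) - 5 = 2*j² - 5 = -5 + 2*j²)
z(M(3, 1))² = (-5 + 2*(1²)²)² = (-5 + 2*1²)² = (-5 + 2*1)² = (-5 + 2)² = (-3)² = 9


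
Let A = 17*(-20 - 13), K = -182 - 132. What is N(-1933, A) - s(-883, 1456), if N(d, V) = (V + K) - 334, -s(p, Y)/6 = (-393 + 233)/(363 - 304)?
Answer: -72291/59 ≈ -1225.3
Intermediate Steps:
s(p, Y) = 960/59 (s(p, Y) = -6*(-393 + 233)/(363 - 304) = -(-960)/59 = -6*(-160/59) = 960/59)
K = -314
A = -561 (A = 17*(-33) = -561)
N(d, V) = -648 + V (N(d, V) = (V - 314) - 334 = (-314 + V) - 334 = -648 + V)
N(-1933, A) - s(-883, 1456) = (-648 - 561) - 1*960/59 = -1209 - 960/59 = -72291/59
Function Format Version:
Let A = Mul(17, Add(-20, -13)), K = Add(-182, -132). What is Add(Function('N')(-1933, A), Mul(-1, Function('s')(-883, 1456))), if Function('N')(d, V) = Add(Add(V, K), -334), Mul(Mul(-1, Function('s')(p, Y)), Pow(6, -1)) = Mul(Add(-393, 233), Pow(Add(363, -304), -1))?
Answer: Rational(-72291, 59) ≈ -1225.3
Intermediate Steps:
Function('s')(p, Y) = Rational(960, 59) (Function('s')(p, Y) = Mul(-6, Mul(Add(-393, 233), Pow(Add(363, -304), -1))) = Mul(-6, Mul(-160, Pow(59, -1))) = Mul(-6, Mul(-160, Rational(1, 59))) = Mul(-6, Rational(-160, 59)) = Rational(960, 59))
K = -314
A = -561 (A = Mul(17, -33) = -561)
Function('N')(d, V) = Add(-648, V) (Function('N')(d, V) = Add(Add(V, -314), -334) = Add(Add(-314, V), -334) = Add(-648, V))
Add(Function('N')(-1933, A), Mul(-1, Function('s')(-883, 1456))) = Add(Add(-648, -561), Mul(-1, Rational(960, 59))) = Add(-1209, Rational(-960, 59)) = Rational(-72291, 59)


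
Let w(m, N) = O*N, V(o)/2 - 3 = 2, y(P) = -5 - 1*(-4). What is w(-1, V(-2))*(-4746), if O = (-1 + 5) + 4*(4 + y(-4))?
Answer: -759360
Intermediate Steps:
y(P) = -1 (y(P) = -5 + 4 = -1)
V(o) = 10 (V(o) = 6 + 2*2 = 6 + 4 = 10)
O = 16 (O = (-1 + 5) + 4*(4 - 1) = 4 + 4*3 = 4 + 12 = 16)
w(m, N) = 16*N
w(-1, V(-2))*(-4746) = (16*10)*(-4746) = 160*(-4746) = -759360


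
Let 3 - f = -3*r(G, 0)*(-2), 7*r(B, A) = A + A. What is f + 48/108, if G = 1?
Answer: 31/9 ≈ 3.4444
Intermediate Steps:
r(B, A) = 2*A/7 (r(B, A) = (A + A)/7 = (2*A)/7 = 2*A/7)
f = 3 (f = 3 - (-6*0/7)*(-2) = 3 - (-3*0)*(-2) = 3 - 0*(-2) = 3 - 1*0 = 3 + 0 = 3)
f + 48/108 = 3 + 48/108 = 3 + 48*(1/108) = 3 + 4/9 = 31/9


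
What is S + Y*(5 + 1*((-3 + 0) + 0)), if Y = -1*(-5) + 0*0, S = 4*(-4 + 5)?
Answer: 14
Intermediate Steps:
S = 4 (S = 4*1 = 4)
Y = 5 (Y = 5 + 0 = 5)
S + Y*(5 + 1*((-3 + 0) + 0)) = 4 + 5*(5 + 1*((-3 + 0) + 0)) = 4 + 5*(5 + 1*(-3 + 0)) = 4 + 5*(5 + 1*(-3)) = 4 + 5*(5 - 3) = 4 + 5*2 = 4 + 10 = 14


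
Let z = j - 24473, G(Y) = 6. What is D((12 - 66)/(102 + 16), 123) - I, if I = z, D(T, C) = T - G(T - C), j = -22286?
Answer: 2758400/59 ≈ 46753.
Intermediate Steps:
D(T, C) = -6 + T (D(T, C) = T - 1*6 = T - 6 = -6 + T)
z = -46759 (z = -22286 - 24473 = -46759)
I = -46759
D((12 - 66)/(102 + 16), 123) - I = (-6 + (12 - 66)/(102 + 16)) - 1*(-46759) = (-6 - 54/118) + 46759 = (-6 - 54*1/118) + 46759 = (-6 - 27/59) + 46759 = -381/59 + 46759 = 2758400/59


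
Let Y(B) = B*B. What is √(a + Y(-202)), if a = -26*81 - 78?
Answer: 2*√9655 ≈ 196.52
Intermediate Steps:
Y(B) = B²
a = -2184 (a = -2106 - 78 = -2184)
√(a + Y(-202)) = √(-2184 + (-202)²) = √(-2184 + 40804) = √38620 = 2*√9655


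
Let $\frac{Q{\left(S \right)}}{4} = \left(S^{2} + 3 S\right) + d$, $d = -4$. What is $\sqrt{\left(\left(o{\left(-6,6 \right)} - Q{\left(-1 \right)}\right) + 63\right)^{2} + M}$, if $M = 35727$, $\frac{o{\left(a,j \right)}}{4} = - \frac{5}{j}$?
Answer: $\frac{4 \sqrt{24034}}{3} \approx 206.71$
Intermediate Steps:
$o{\left(a,j \right)} = - \frac{20}{j}$ ($o{\left(a,j \right)} = 4 \left(- \frac{5}{j}\right) = - \frac{20}{j}$)
$Q{\left(S \right)} = -16 + 4 S^{2} + 12 S$ ($Q{\left(S \right)} = 4 \left(\left(S^{2} + 3 S\right) - 4\right) = 4 \left(-4 + S^{2} + 3 S\right) = -16 + 4 S^{2} + 12 S$)
$\sqrt{\left(\left(o{\left(-6,6 \right)} - Q{\left(-1 \right)}\right) + 63\right)^{2} + M} = \sqrt{\left(\left(- \frac{20}{6} - \left(-16 + 4 \left(-1\right)^{2} + 12 \left(-1\right)\right)\right) + 63\right)^{2} + 35727} = \sqrt{\left(\left(\left(-20\right) \frac{1}{6} - \left(-16 + 4 \cdot 1 - 12\right)\right) + 63\right)^{2} + 35727} = \sqrt{\left(\left(- \frac{10}{3} - \left(-16 + 4 - 12\right)\right) + 63\right)^{2} + 35727} = \sqrt{\left(\left(- \frac{10}{3} - -24\right) + 63\right)^{2} + 35727} = \sqrt{\left(\left(- \frac{10}{3} + 24\right) + 63\right)^{2} + 35727} = \sqrt{\left(\frac{62}{3} + 63\right)^{2} + 35727} = \sqrt{\left(\frac{251}{3}\right)^{2} + 35727} = \sqrt{\frac{63001}{9} + 35727} = \sqrt{\frac{384544}{9}} = \frac{4 \sqrt{24034}}{3}$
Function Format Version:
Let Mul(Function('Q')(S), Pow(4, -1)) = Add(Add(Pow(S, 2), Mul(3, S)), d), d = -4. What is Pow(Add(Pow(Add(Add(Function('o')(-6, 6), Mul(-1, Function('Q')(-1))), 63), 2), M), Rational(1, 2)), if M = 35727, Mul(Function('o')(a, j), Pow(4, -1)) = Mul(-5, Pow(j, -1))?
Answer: Mul(Rational(4, 3), Pow(24034, Rational(1, 2))) ≈ 206.71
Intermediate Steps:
Function('o')(a, j) = Mul(-20, Pow(j, -1)) (Function('o')(a, j) = Mul(4, Mul(-5, Pow(j, -1))) = Mul(-20, Pow(j, -1)))
Function('Q')(S) = Add(-16, Mul(4, Pow(S, 2)), Mul(12, S)) (Function('Q')(S) = Mul(4, Add(Add(Pow(S, 2), Mul(3, S)), -4)) = Mul(4, Add(-4, Pow(S, 2), Mul(3, S))) = Add(-16, Mul(4, Pow(S, 2)), Mul(12, S)))
Pow(Add(Pow(Add(Add(Function('o')(-6, 6), Mul(-1, Function('Q')(-1))), 63), 2), M), Rational(1, 2)) = Pow(Add(Pow(Add(Add(Mul(-20, Pow(6, -1)), Mul(-1, Add(-16, Mul(4, Pow(-1, 2)), Mul(12, -1)))), 63), 2), 35727), Rational(1, 2)) = Pow(Add(Pow(Add(Add(Mul(-20, Rational(1, 6)), Mul(-1, Add(-16, Mul(4, 1), -12))), 63), 2), 35727), Rational(1, 2)) = Pow(Add(Pow(Add(Add(Rational(-10, 3), Mul(-1, Add(-16, 4, -12))), 63), 2), 35727), Rational(1, 2)) = Pow(Add(Pow(Add(Add(Rational(-10, 3), Mul(-1, -24)), 63), 2), 35727), Rational(1, 2)) = Pow(Add(Pow(Add(Add(Rational(-10, 3), 24), 63), 2), 35727), Rational(1, 2)) = Pow(Add(Pow(Add(Rational(62, 3), 63), 2), 35727), Rational(1, 2)) = Pow(Add(Pow(Rational(251, 3), 2), 35727), Rational(1, 2)) = Pow(Add(Rational(63001, 9), 35727), Rational(1, 2)) = Pow(Rational(384544, 9), Rational(1, 2)) = Mul(Rational(4, 3), Pow(24034, Rational(1, 2)))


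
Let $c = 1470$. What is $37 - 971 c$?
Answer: $-1427333$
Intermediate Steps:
$37 - 971 c = 37 - 1427370 = -1427333$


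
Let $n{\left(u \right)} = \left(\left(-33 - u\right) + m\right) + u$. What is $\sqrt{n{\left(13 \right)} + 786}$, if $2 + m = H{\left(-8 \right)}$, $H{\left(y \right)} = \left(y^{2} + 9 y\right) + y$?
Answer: $7 \sqrt{15} \approx 27.111$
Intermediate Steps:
$H{\left(y \right)} = y^{2} + 10 y$
$m = -18$ ($m = -2 - 8 \left(10 - 8\right) = -2 - 16 = -18$)
$n{\left(u \right)} = -51$ ($n{\left(u \right)} = \left(\left(-33 - u\right) - 18\right) + u = \left(-51 - u\right) + u = -51$)
$\sqrt{n{\left(13 \right)} + 786} = \sqrt{-51 + 786} = \sqrt{735} = 7 \sqrt{15}$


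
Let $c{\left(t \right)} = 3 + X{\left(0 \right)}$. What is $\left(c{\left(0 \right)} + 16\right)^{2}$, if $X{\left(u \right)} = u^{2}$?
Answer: $361$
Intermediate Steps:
$c{\left(t \right)} = 3$ ($c{\left(t \right)} = 3 + 0^{2} = 3 + 0 = 3$)
$\left(c{\left(0 \right)} + 16\right)^{2} = \left(3 + 16\right)^{2} = 19^{2} = 361$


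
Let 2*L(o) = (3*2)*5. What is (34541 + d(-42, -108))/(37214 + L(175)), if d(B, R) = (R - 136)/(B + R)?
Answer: 2590697/2792175 ≈ 0.92784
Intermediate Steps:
L(o) = 15 (L(o) = ((3*2)*5)/2 = (6*5)/2 = (1/2)*30 = 15)
d(B, R) = (-136 + R)/(B + R)
(34541 + d(-42, -108))/(37214 + L(175)) = (34541 + (-136 - 108)/(-42 - 108))/(37214 + 15) = (34541 - 244/(-150))/37229 = (34541 - 1/150*(-244))*(1/37229) = (34541 + 122/75)*(1/37229) = (2590697/75)*(1/37229) = 2590697/2792175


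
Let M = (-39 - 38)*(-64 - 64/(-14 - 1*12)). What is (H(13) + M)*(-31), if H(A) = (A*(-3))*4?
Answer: -1846732/13 ≈ -1.4206e+5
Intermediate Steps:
H(A) = -12*A (H(A) = -3*A*4 = -12*A)
M = 61600/13 (M = -77*(-64 - 64/(-14 - 12)) = -77*(-64 - 64/(-26)) = -77*(-64 - 64*(-1/26)) = -77*(-64 + 32/13) = -77*(-800/13) = 61600/13 ≈ 4738.5)
(H(13) + M)*(-31) = (-12*13 + 61600/13)*(-31) = (-156 + 61600/13)*(-31) = (59572/13)*(-31) = -1846732/13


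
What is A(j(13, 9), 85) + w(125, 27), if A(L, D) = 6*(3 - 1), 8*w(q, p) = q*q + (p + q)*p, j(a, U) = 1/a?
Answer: 19825/8 ≈ 2478.1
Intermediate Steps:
w(q, p) = q²/8 + p*(p + q)/8 (w(q, p) = (q*q + (p + q)*p)/8 = (q² + p*(p + q))/8 = q²/8 + p*(p + q)/8)
A(L, D) = 12 (A(L, D) = 6*2 = 12)
A(j(13, 9), 85) + w(125, 27) = 12 + ((⅛)*27² + (⅛)*125² + (⅛)*27*125) = 12 + ((⅛)*729 + (⅛)*15625 + 3375/8) = 12 + (729/8 + 15625/8 + 3375/8) = 12 + 19729/8 = 19825/8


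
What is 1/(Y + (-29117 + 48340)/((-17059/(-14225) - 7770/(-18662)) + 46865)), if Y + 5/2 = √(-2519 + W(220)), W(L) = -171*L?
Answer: -6601828299556767180242390/126813598320192974683726421829 - 3159017453896614150498436*I*√40139/126813598320192974683726421829 ≈ -5.2059e-5 - 0.0049908*I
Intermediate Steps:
Y = -5/2 + I*√40139 (Y = -5/2 + √(-2519 - 171*220) = -5/2 + √(-2519 - 37620) = -5/2 + √(-40139) = -5/2 + I*√40139 ≈ -2.5 + 200.35*I)
1/(Y + (-29117 + 48340)/((-17059/(-14225) - 7770/(-18662)) + 46865)) = 1/((-5/2 + I*√40139) + (-29117 + 48340)/((-17059/(-14225) - 7770/(-18662)) + 46865)) = 1/((-5/2 + I*√40139) + 19223/((-17059*(-1/14225) - 7770*(-1/18662)) + 46865)) = 1/((-5/2 + I*√40139) + 19223/((17059/14225 + 555/1333) + 46865)) = 1/((-5/2 + I*√40139) + 19223/(30634522/18961925 + 46865)) = 1/((-5/2 + I*√40139) + 19223/(888681249647/18961925)) = 1/((-5/2 + I*√40139) + 19223*(18961925/888681249647)) = 1/((-5/2 + I*√40139) + 364505084275/888681249647) = 1/(-3714396079685/1777362499294 + I*√40139)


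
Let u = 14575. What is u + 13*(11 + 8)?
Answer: 14822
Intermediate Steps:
u + 13*(11 + 8) = 14575 + 13*(11 + 8) = 14575 + 13*19 = 14575 + 247 = 14822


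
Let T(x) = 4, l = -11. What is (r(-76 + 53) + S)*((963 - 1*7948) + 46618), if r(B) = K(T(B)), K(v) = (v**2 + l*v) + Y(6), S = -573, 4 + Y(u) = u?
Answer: -23740167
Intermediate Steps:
Y(u) = -4 + u
K(v) = 2 + v**2 - 11*v (K(v) = (v**2 - 11*v) + (-4 + 6) = (v**2 - 11*v) + 2 = 2 + v**2 - 11*v)
r(B) = -26 (r(B) = 2 + 4**2 - 11*4 = 2 + 16 - 44 = -26)
(r(-76 + 53) + S)*((963 - 1*7948) + 46618) = (-26 - 573)*((963 - 1*7948) + 46618) = -599*((963 - 7948) + 46618) = -599*(-6985 + 46618) = -599*39633 = -23740167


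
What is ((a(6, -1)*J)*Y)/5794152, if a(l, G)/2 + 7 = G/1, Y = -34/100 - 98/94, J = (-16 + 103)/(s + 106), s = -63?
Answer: 94221/12197897075 ≈ 7.7244e-6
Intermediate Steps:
J = 87/43 (J = (-16 + 103)/(-63 + 106) = 87/43 ≈ 2.0233)
Y = -3249/2350 (Y = -34*1/100 - 98*1/94 = -17/50 - 49/47 = -3249/2350 ≈ -1.3826)
a(l, G) = -14 + 2*G (a(l, G) = -14 + 2*(G/1) = -14 + 2*(G*1) = -14 + 2*G)
((a(6, -1)*J)*Y)/5794152 = (((-14 + 2*(-1))*(87/43))*(-3249/2350))/5794152 = (((-14 - 2)*(87/43))*(-3249/2350))*(1/5794152) = (-16*87/43*(-3249/2350))*(1/5794152) = -1392/43*(-3249/2350)*(1/5794152) = (2261304/50525)*(1/5794152) = 94221/12197897075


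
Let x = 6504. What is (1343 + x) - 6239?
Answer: 1608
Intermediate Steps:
(1343 + x) - 6239 = (1343 + 6504) - 6239 = 7847 - 6239 = 1608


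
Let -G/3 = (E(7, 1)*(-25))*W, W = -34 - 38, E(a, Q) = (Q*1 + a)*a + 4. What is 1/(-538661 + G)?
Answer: -1/862661 ≈ -1.1592e-6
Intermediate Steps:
E(a, Q) = 4 + a*(Q + a) (E(a, Q) = (Q + a)*a + 4 = a*(Q + a) + 4 = 4 + a*(Q + a))
W = -72
G = -324000 (G = -3*(4 + 7² + 1*7)*(-25)*(-72) = -3*(4 + 49 + 7)*(-25)*(-72) = -3*60*(-25)*(-72) = -(-4500)*(-72) = -3*108000 = -324000)
1/(-538661 + G) = 1/(-538661 - 324000) = 1/(-862661) = -1/862661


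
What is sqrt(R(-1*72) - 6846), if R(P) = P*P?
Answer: I*sqrt(1662) ≈ 40.768*I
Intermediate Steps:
R(P) = P**2
sqrt(R(-1*72) - 6846) = sqrt((-1*72)**2 - 6846) = sqrt((-72)**2 - 6846) = sqrt(5184 - 6846) = sqrt(-1662) = I*sqrt(1662)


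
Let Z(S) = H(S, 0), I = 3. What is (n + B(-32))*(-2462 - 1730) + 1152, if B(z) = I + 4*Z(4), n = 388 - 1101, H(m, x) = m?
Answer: 2910400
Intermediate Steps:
n = -713
Z(S) = S
B(z) = 19 (B(z) = 3 + 4*4 = 3 + 16 = 19)
(n + B(-32))*(-2462 - 1730) + 1152 = (-713 + 19)*(-2462 - 1730) + 1152 = -694*(-4192) + 1152 = 2909248 + 1152 = 2910400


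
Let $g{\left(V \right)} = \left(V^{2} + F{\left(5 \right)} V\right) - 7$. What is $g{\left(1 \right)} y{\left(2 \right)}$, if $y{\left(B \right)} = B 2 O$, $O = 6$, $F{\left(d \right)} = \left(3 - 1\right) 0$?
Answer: $-144$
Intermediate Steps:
$F{\left(d \right)} = 0$ ($F{\left(d \right)} = 2 \cdot 0 = 0$)
$y{\left(B \right)} = 12 B$ ($y{\left(B \right)} = B 2 \cdot 6 = 2 B 6 = 12 B$)
$g{\left(V \right)} = -7 + V^{2}$ ($g{\left(V \right)} = \left(V^{2} + 0 V\right) - 7 = \left(V^{2} + 0\right) - 7 = V^{2} - 7 = -7 + V^{2}$)
$g{\left(1 \right)} y{\left(2 \right)} = \left(-7 + 1^{2}\right) 12 \cdot 2 = \left(-7 + 1\right) 24 = \left(-6\right) 24 = -144$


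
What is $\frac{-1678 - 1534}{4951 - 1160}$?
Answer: $- \frac{3212}{3791} \approx -0.84727$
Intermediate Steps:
$\frac{-1678 - 1534}{4951 - 1160} = - \frac{3212}{4951 - 1160} = - \frac{3212}{3791}$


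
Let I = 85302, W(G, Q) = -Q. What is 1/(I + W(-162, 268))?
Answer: 1/85034 ≈ 1.1760e-5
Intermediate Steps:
1/(I + W(-162, 268)) = 1/(85302 - 1*268) = 1/(85302 - 268) = 1/85034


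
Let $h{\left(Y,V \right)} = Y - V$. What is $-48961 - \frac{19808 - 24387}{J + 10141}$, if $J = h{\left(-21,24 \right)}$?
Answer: $- \frac{494305677}{10096} \approx -48961.0$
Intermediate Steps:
$J = -45$ ($J = -21 - 24 = -45$)
$-48961 - \frac{19808 - 24387}{J + 10141} = -48961 - \frac{19808 - 24387}{-45 + 10141} = -48961 - - \frac{4579}{10096} = -48961 + \frac{4579}{10096} = - \frac{494305677}{10096}$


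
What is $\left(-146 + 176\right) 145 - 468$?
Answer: $3882$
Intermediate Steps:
$\left(-146 + 176\right) 145 - 468 = 30 \cdot 145 - 468 = 4350 - 468 = 3882$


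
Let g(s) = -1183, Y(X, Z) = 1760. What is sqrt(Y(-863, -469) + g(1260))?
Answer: sqrt(577) ≈ 24.021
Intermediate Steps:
sqrt(Y(-863, -469) + g(1260)) = sqrt(1760 - 1183) = sqrt(577)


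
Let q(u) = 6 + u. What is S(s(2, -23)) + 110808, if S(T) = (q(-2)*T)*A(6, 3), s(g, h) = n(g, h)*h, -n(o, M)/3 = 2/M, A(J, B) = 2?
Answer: 110760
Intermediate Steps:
n(o, M) = -6/M
s(g, h) = -6 (s(g, h) = (-6/h)*h = -6)
S(T) = 8*T (S(T) = ((6 - 2)*T)*2 = (4*T)*2 = 8*T)
S(s(2, -23)) + 110808 = 8*(-6) + 110808 = -48 + 110808 = 110760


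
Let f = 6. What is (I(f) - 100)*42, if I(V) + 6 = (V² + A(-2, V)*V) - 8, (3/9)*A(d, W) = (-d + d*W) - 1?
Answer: -11592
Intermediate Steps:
A(d, W) = -3 - 3*d + 3*W*d (A(d, W) = 3*((-d + d*W) - 1) = 3*((-d + W*d) - 1) = 3*(-1 - d + W*d) = -3 - 3*d + 3*W*d)
I(V) = -14 + V² + V*(3 - 6*V) (I(V) = -6 + ((V² + (-3 - 3*(-2) + 3*V*(-2))*V) - 8) = -6 + ((V² + (-3 + 6 - 6*V)*V) - 8) = -6 + ((V² + (3 - 6*V)*V) - 8) = -6 + ((V² + V*(3 - 6*V)) - 8) = -6 + (-8 + V² + V*(3 - 6*V)) = -14 + V² + V*(3 - 6*V))
(I(f) - 100)*42 = ((-14 - 5*6² + 3*6) - 100)*42 = ((-14 - 5*36 + 18) - 100)*42 = ((-14 - 180 + 18) - 100)*42 = (-176 - 100)*42 = -276*42 = -11592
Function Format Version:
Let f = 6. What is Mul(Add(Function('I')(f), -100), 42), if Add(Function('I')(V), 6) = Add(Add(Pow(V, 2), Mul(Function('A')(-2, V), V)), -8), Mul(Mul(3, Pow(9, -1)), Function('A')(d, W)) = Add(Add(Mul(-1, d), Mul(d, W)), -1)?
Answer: -11592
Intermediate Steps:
Function('A')(d, W) = Add(-3, Mul(-3, d), Mul(3, W, d)) (Function('A')(d, W) = Mul(3, Add(Add(Mul(-1, d), Mul(d, W)), -1)) = Mul(3, Add(Add(Mul(-1, d), Mul(W, d)), -1)) = Mul(3, Add(-1, Mul(-1, d), Mul(W, d))) = Add(-3, Mul(-3, d), Mul(3, W, d)))
Function('I')(V) = Add(-14, Pow(V, 2), Mul(V, Add(3, Mul(-6, V)))) (Function('I')(V) = Add(-6, Add(Add(Pow(V, 2), Mul(Add(-3, Mul(-3, -2), Mul(3, V, -2)), V)), -8)) = Add(-6, Add(Add(Pow(V, 2), Mul(Add(-3, 6, Mul(-6, V)), V)), -8)) = Add(-6, Add(Add(Pow(V, 2), Mul(Add(3, Mul(-6, V)), V)), -8)) = Add(-6, Add(Add(Pow(V, 2), Mul(V, Add(3, Mul(-6, V)))), -8)) = Add(-6, Add(-8, Pow(V, 2), Mul(V, Add(3, Mul(-6, V))))) = Add(-14, Pow(V, 2), Mul(V, Add(3, Mul(-6, V)))))
Mul(Add(Function('I')(f), -100), 42) = Mul(Add(Add(-14, Mul(-5, Pow(6, 2)), Mul(3, 6)), -100), 42) = Mul(Add(Add(-14, Mul(-5, 36), 18), -100), 42) = Mul(Add(Add(-14, -180, 18), -100), 42) = Mul(Add(-176, -100), 42) = Mul(-276, 42) = -11592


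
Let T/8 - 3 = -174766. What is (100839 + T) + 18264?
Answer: -1279001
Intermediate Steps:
T = -1398104 (T = 24 + 8*(-174766) = 24 - 1398128 = -1398104)
(100839 + T) + 18264 = (100839 - 1398104) + 18264 = -1297265 + 18264 = -1279001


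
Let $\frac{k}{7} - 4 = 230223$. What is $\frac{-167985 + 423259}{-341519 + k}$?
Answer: $\frac{127637}{635035} \approx 0.20099$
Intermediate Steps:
$k = 1611589$ ($k = 28 + 7 \cdot 230223 = 28 + 1611561 = 1611589$)
$\frac{-167985 + 423259}{-341519 + k} = \frac{-167985 + 423259}{-341519 + 1611589} = \frac{255274}{1270070} = 255274 \cdot \frac{1}{1270070} = \frac{127637}{635035}$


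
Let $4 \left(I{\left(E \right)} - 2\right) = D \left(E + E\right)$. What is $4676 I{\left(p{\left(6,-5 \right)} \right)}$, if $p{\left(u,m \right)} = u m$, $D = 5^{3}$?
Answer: $-8758148$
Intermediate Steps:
$D = 125$
$p{\left(u,m \right)} = m u$
$I{\left(E \right)} = 2 + \frac{125 E}{2}$ ($I{\left(E \right)} = 2 + \frac{125 \left(E + E\right)}{4} = 2 + \frac{125 \cdot 2 E}{4} = 2 + \frac{250 E}{4} = 2 + \frac{125 E}{2}$)
$4676 I{\left(p{\left(6,-5 \right)} \right)} = 4676 \left(2 + \frac{125 \left(\left(-5\right) 6\right)}{2}\right) = 4676 \left(2 + \frac{125}{2} \left(-30\right)\right) = 4676 \left(2 - 1875\right) = 4676 \left(-1873\right) = -8758148$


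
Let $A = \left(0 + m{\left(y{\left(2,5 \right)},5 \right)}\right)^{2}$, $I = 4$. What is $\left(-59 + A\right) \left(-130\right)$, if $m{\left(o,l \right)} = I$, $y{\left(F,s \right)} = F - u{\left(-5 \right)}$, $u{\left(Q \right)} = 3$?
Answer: $5590$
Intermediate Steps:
$y{\left(F,s \right)} = -3 + F$ ($y{\left(F,s \right)} = F - 3 = -3 + F$)
$m{\left(o,l \right)} = 4$
$A = 16$ ($A = \left(0 + 4\right)^{2} = 4^{2} = 16$)
$\left(-59 + A\right) \left(-130\right) = \left(-59 + 16\right) \left(-130\right) = \left(-43\right) \left(-130\right) = 5590$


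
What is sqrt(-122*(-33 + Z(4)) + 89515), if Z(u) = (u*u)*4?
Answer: sqrt(85733) ≈ 292.80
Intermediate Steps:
Z(u) = 4*u**2 (Z(u) = u**2*4 = 4*u**2)
sqrt(-122*(-33 + Z(4)) + 89515) = sqrt(-122*(-33 + 4*4**2) + 89515) = sqrt(-122*(-33 + 4*16) + 89515) = sqrt(-122*(-33 + 64) + 89515) = sqrt(-122*31 + 89515) = sqrt(-3782 + 89515) = sqrt(85733)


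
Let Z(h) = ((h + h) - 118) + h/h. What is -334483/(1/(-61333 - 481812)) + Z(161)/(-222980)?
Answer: 8101878807884819/44596 ≈ 1.8167e+11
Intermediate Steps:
Z(h) = -117 + 2*h (Z(h) = (2*h - 118) + 1 = (-118 + 2*h) + 1 = -117 + 2*h)
-334483/(1/(-61333 - 481812)) + Z(161)/(-222980) = -334483/(1/(-61333 - 481812)) + (-117 + 2*161)/(-222980) = -334483/(1/(-543145)) + (-117 + 322)*(-1/222980) = -334483/(-1/543145) + 205*(-1/222980) = -334483*(-543145) - 41/44596 = 181672769035 - 41/44596 = 8101878807884819/44596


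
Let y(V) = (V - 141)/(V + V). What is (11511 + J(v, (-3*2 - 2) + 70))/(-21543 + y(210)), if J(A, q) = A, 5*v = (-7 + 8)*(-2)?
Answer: -1611484/3015997 ≈ -0.53431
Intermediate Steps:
v = -2/5 (v = ((-7 + 8)*(-2))/5 = (1*(-2))/5 = (1/5)*(-2) = -2/5 ≈ -0.40000)
y(V) = (-141 + V)/(2*V) (y(V) = (-141 + V)/((2*V)) = (-141 + V)*(1/(2*V)) = (-141 + V)/(2*V))
(11511 + J(v, (-3*2 - 2) + 70))/(-21543 + y(210)) = (11511 - 2/5)/(-21543 + (1/2)*(-141 + 210)/210) = 57553/(5*(-21543 + (1/2)*(1/210)*69)) = 57553/(5*(-21543 + 23/140)) = 57553/(5*(-3015997/140)) = (57553/5)*(-140/3015997) = -1611484/3015997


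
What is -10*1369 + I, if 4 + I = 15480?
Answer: 1786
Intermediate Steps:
I = 15476 (I = -4 + 15480 = 15476)
-10*1369 + I = -10*1369 + 15476 = -13690 + 15476 = 1786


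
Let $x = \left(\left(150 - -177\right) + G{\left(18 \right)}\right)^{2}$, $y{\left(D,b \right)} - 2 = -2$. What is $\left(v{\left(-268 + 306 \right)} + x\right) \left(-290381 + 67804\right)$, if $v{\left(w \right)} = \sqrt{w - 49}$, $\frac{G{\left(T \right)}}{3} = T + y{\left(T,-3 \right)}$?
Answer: $-32309499897 - 222577 i \sqrt{11} \approx -3.231 \cdot 10^{10} - 7.382 \cdot 10^{5} i$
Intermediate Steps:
$y{\left(D,b \right)} = 0$ ($y{\left(D,b \right)} = 2 - 2 = 0$)
$G{\left(T \right)} = 3 T$ ($G{\left(T \right)} = 3 \left(T + 0\right) = 3 T$)
$v{\left(w \right)} = \sqrt{-49 + w}$
$x = 145161$ ($x = \left(\left(150 - -177\right) + 3 \cdot 18\right)^{2} = \left(\left(150 + 177\right) + 54\right)^{2} = \left(327 + 54\right)^{2} = 381^{2} = 145161$)
$\left(v{\left(-268 + 306 \right)} + x\right) \left(-290381 + 67804\right) = \left(\sqrt{-49 + \left(-268 + 306\right)} + 145161\right) \left(-290381 + 67804\right) = \left(\sqrt{-49 + 38} + 145161\right) \left(-222577\right) = \left(\sqrt{-11} + 145161\right) \left(-222577\right) = \left(i \sqrt{11} + 145161\right) \left(-222577\right) = \left(145161 + i \sqrt{11}\right) \left(-222577\right) = -32309499897 - 222577 i \sqrt{11}$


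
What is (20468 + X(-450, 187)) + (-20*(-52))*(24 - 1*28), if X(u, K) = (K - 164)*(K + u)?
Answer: 10259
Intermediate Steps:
X(u, K) = (-164 + K)*(K + u)
(20468 + X(-450, 187)) + (-20*(-52))*(24 - 1*28) = (20468 + (187² - 164*187 - 164*(-450) + 187*(-450))) + (-20*(-52))*(24 - 1*28) = (20468 + (34969 - 30668 + 73800 - 84150)) + 1040*(24 - 28) = (20468 - 6049) + 1040*(-4) = 14419 - 4160 = 10259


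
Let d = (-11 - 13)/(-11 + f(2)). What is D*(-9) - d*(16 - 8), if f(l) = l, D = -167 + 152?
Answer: 341/3 ≈ 113.67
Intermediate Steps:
D = -15
d = 8/3 (d = (-11 - 13)/(-11 + 2) = -24/(-9) = -24*(-⅑) = 8/3 ≈ 2.6667)
D*(-9) - d*(16 - 8) = -15*(-9) - 8*(16 - 8)/3 = 135 - 8*8/3 = 135 - 1*64/3 = 135 - 64/3 = 341/3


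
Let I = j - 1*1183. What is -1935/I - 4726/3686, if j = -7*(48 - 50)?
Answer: 803858/2154467 ≈ 0.37311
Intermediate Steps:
j = 14 (j = -7*(-2) = 14)
I = -1169 (I = 14 - 1*1183 = 14 - 1183 = -1169)
-1935/I - 4726/3686 = -1935/(-1169) - 4726/3686 = -1935*(-1/1169) - 4726*1/3686 = 1935/1169 - 2363/1843 = 803858/2154467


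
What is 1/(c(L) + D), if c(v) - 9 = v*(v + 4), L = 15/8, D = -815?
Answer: -64/50879 ≈ -0.0012579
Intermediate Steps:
L = 15/8 (L = 15*(1/8) = 15/8 ≈ 1.8750)
c(v) = 9 + v*(4 + v) (c(v) = 9 + v*(v + 4) = 9 + v*(4 + v))
1/(c(L) + D) = 1/((9 + (15/8)**2 + 4*(15/8)) - 815) = 1/((9 + 225/64 + 15/2) - 815) = 1/(1281/64 - 815) = 1/(-50879/64) = -64/50879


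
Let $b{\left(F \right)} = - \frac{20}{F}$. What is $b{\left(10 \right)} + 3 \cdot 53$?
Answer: $157$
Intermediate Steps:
$b{\left(10 \right)} + 3 \cdot 53 = - \frac{20}{10} + 3 \cdot 53 = \left(-20\right) \frac{1}{10} + 159 = -2 + 159 = 157$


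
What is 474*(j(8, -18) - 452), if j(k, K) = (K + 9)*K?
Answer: -137460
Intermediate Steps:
j(k, K) = K*(9 + K) (j(k, K) = (9 + K)*K = K*(9 + K))
474*(j(8, -18) - 452) = 474*(-18*(9 - 18) - 452) = 474*(-18*(-9) - 452) = 474*(162 - 452) = 474*(-290) = -137460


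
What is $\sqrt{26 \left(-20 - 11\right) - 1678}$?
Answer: $6 i \sqrt{69} \approx 49.84 i$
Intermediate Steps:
$\sqrt{26 \left(-20 - 11\right) - 1678} = \sqrt{26 \left(-31\right) - 1678} = \sqrt{-806 - 1678} = \sqrt{-2484} = 6 i \sqrt{69}$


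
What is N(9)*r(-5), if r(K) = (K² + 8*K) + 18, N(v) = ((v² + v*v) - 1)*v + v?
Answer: 4374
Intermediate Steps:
N(v) = v + v*(-1 + 2*v²) (N(v) = ((v² + v²) - 1)*v + v = (2*v² - 1)*v + v = (-1 + 2*v²)*v + v = v*(-1 + 2*v²) + v = v + v*(-1 + 2*v²))
r(K) = 18 + K² + 8*K
N(9)*r(-5) = (2*9³)*(18 + (-5)² + 8*(-5)) = (2*729)*(18 + 25 - 40) = 1458*3 = 4374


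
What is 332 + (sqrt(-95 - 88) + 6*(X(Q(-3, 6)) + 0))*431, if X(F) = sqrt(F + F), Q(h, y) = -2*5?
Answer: 332 + 431*I*sqrt(183) + 5172*I*sqrt(5) ≈ 332.0 + 17395.0*I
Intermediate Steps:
Q(h, y) = -10
X(F) = sqrt(2)*sqrt(F) (X(F) = sqrt(2*F) = sqrt(2)*sqrt(F))
332 + (sqrt(-95 - 88) + 6*(X(Q(-3, 6)) + 0))*431 = 332 + (sqrt(-95 - 88) + 6*(sqrt(2)*sqrt(-10) + 0))*431 = 332 + (sqrt(-183) + 6*(sqrt(2)*(I*sqrt(10)) + 0))*431 = 332 + (I*sqrt(183) + 6*(2*I*sqrt(5) + 0))*431 = 332 + (I*sqrt(183) + 6*(2*I*sqrt(5)))*431 = 332 + (I*sqrt(183) + 12*I*sqrt(5))*431 = 332 + (431*I*sqrt(183) + 5172*I*sqrt(5)) = 332 + 431*I*sqrt(183) + 5172*I*sqrt(5)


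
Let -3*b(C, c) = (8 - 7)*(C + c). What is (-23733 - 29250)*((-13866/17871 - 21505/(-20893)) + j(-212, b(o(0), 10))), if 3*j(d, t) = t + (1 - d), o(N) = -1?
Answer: -3893008253013/1045879 ≈ -3.7222e+6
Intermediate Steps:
b(C, c) = -C/3 - c/3 (b(C, c) = -(8 - 7)*(C + c)/3 = -(C + c)/3 = -C/3 - c/3)
j(d, t) = 1/3 - d/3 + t/3 (j(d, t) = (t + (1 - d))/3 = (1 + t - d)/3 = 1/3 - d/3 + t/3)
(-23733 - 29250)*((-13866/17871 - 21505/(-20893)) + j(-212, b(o(0), 10))) = (-23733 - 29250)*((-13866/17871 - 21505/(-20893)) + (1/3 - 1/3*(-212) + (-1/3*(-1) - 1/3*10)/3)) = -52983*((-13866*1/17871 - 21505*(-1/20893)) + (1/3 + 212/3 + (1/3 - 10/3)/3)) = -52983*((-4622/5957 + 1265/1229) + (1/3 + 212/3 + (1/3)*(-3))) = -52983*(1855167/7321153 + (1/3 + 212/3 - 1)) = -52983*(1855167/7321153 + 70) = -52983*514335877/7321153 = -3893008253013/1045879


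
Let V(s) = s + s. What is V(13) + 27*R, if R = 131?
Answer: 3563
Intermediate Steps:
V(s) = 2*s
V(13) + 27*R = 2*13 + 27*131 = 26 + 3537 = 3563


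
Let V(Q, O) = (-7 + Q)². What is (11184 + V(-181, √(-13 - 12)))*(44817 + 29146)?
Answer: 3441350464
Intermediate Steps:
(11184 + V(-181, √(-13 - 12)))*(44817 + 29146) = (11184 + (-7 - 181)²)*(44817 + 29146) = (11184 + (-188)²)*73963 = (11184 + 35344)*73963 = 46528*73963 = 3441350464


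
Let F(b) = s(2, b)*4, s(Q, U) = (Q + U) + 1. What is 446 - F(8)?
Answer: 402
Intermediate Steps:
s(Q, U) = 1 + Q + U
F(b) = 12 + 4*b (F(b) = (1 + 2 + b)*4 = (3 + b)*4 = 12 + 4*b)
446 - F(8) = 446 - (12 + 4*8) = 446 - (12 + 32) = 446 - 1*44 = 446 - 44 = 402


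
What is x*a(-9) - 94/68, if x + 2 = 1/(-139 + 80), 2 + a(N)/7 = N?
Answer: 308769/2006 ≈ 153.92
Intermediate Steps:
a(N) = -14 + 7*N
x = -119/59 (x = -2 + 1/(-139 + 80) = -2 + 1/(-59) = -2 - 1/59 = -119/59 ≈ -2.0169)
x*a(-9) - 94/68 = -119*(-14 + 7*(-9))/59 - 94/68 = -119*(-14 - 63)/59 - 94*1/68 = -119/59*(-77) - 47/34 = 9163/59 - 47/34 = 308769/2006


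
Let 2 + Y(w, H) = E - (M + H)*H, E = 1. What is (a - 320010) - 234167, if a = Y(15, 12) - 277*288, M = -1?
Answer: -634086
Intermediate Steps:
Y(w, H) = -1 - H*(-1 + H) (Y(w, H) = -2 + (1 - (-1 + H)*H) = -2 + (1 - H*(-1 + H)) = -1 - H*(-1 + H))
a = -79909 (a = (-1 + 12 - 1*12**2) - 277*288 = (-1 + 12 - 1*144) - 79776 = (-1 + 12 - 144) - 79776 = -133 - 79776 = -79909)
(a - 320010) - 234167 = (-79909 - 320010) - 234167 = -399919 - 234167 = -634086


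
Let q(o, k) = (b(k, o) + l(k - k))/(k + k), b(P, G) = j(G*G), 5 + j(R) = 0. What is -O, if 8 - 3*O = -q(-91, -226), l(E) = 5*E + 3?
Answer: -603/226 ≈ -2.6681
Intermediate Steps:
j(R) = -5 (j(R) = -5 + 0 = -5)
l(E) = 3 + 5*E
b(P, G) = -5
q(o, k) = -1/k (q(o, k) = (-5 + (3 + 5*(k - k)))/(k + k) = (-5 + (3 + 5*0))/((2*k)) = (-5 + (3 + 0))*(1/(2*k)) = (-5 + 3)*(1/(2*k)) = -1/k)
O = 603/226 (O = 8/3 - (-1)*(-1/(-226))/3 = 8/3 - (-1)*(-1*(-1/226))/3 = 8/3 - (-1)/(3*226) = 8/3 - ⅓*(-1/226) = 8/3 + 1/678 = 603/226 ≈ 2.6681)
-O = -1*603/226 = -603/226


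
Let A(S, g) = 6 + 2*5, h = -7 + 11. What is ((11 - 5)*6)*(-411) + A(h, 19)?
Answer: -14780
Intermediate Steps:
h = 4
A(S, g) = 16 (A(S, g) = 6 + 10 = 16)
((11 - 5)*6)*(-411) + A(h, 19) = ((11 - 5)*6)*(-411) + 16 = (6*6)*(-411) + 16 = 36*(-411) + 16 = -14796 + 16 = -14780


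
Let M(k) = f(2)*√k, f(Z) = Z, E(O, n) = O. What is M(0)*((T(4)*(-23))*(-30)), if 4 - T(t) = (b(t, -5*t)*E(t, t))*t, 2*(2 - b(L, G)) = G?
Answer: 0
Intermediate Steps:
b(L, G) = 2 - G/2
T(t) = 4 - t²*(2 + 5*t/2) (T(t) = 4 - (2 - (-5)*t/2)*t*t = 4 - (2 + 5*t/2)*t*t = 4 - t*(2 + 5*t/2)*t = 4 - t²*(2 + 5*t/2))
M(k) = 2*√k
M(0)*((T(4)*(-23))*(-30)) = (2*√0)*(((4 - ½*4²*(4 + 5*4))*(-23))*(-30)) = (2*0)*(((4 - ½*16*(4 + 20))*(-23))*(-30)) = 0*(((4 - ½*16*24)*(-23))*(-30)) = 0*(((4 - 192)*(-23))*(-30)) = 0*(-188*(-23)*(-30)) = 0*(4324*(-30)) = 0*(-129720) = 0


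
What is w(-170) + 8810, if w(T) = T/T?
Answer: 8811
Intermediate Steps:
w(T) = 1
w(-170) + 8810 = 1 + 8810 = 8811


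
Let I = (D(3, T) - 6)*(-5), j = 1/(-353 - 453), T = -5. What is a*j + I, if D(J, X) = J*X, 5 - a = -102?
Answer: 84523/806 ≈ 104.87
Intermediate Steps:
j = -1/806 (j = 1/(-806) = -1/806 ≈ -0.0012407)
a = 107 (a = 5 - 1*(-102) = 5 + 102 = 107)
I = 105 (I = (3*(-5) - 6)*(-5) = (-15 - 6)*(-5) = -21*(-5) = 105)
a*j + I = 107*(-1/806) + 105 = -107/806 + 105 = 84523/806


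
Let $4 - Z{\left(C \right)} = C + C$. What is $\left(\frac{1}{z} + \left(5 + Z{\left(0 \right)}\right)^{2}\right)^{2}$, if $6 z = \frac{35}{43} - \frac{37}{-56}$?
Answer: $\frac{91251722241}{12609601} \approx 7236.7$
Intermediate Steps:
$Z{\left(C \right)} = 4 - 2 C$ ($Z{\left(C \right)} = 4 - \left(C + C\right) = 4 - 2 C$)
$z = \frac{3551}{14448}$ ($z = \frac{\frac{35}{43} - \frac{37}{-56}}{6} = \frac{35 \cdot \frac{1}{43} - - \frac{37}{56}}{6} = \frac{\frac{35}{43} + \frac{37}{56}}{6} = \frac{1}{6} \cdot \frac{3551}{2408} = \frac{3551}{14448} \approx 0.24578$)
$\left(\frac{1}{z} + \left(5 + Z{\left(0 \right)}\right)^{2}\right)^{2} = \left(\frac{1}{\frac{3551}{14448}} + \left(5 + \left(4 - 0\right)\right)^{2}\right)^{2} = \left(\frac{14448}{3551} + \left(5 + \left(4 + 0\right)\right)^{2}\right)^{2} = \left(\frac{14448}{3551} + \left(5 + 4\right)^{2}\right)^{2} = \left(\frac{14448}{3551} + 9^{2}\right)^{2} = \left(\frac{14448}{3551} + 81\right)^{2} = \left(\frac{302079}{3551}\right)^{2} = \frac{91251722241}{12609601}$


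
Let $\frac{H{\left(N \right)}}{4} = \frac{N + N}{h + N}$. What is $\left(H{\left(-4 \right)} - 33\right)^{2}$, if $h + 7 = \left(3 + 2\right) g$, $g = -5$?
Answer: $\frac{83521}{81} \approx 1031.1$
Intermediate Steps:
$h = -32$ ($h = -7 + \left(3 + 2\right) \left(-5\right) = -7 + 5 \left(-5\right) = -7 - 25 = -32$)
$H{\left(N \right)} = \frac{8 N}{-32 + N}$ ($H{\left(N \right)} = 4 \frac{N + N}{-32 + N} = 4 \frac{2 N}{-32 + N} = \frac{8 N}{-32 + N}$)
$\left(H{\left(-4 \right)} - 33\right)^{2} = \left(8 \left(-4\right) \frac{1}{-32 - 4} - 33\right)^{2} = \left(8 \left(-4\right) \frac{1}{-36} - 33\right)^{2} = \left(8 \left(-4\right) \left(- \frac{1}{36}\right) - 33\right)^{2} = \left(\frac{8}{9} - 33\right)^{2} = \left(- \frac{289}{9}\right)^{2} = \frac{83521}{81}$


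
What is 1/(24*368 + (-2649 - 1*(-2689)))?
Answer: 1/8872 ≈ 0.00011271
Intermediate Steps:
1/(24*368 + (-2649 - 1*(-2689))) = 1/(8832 + (-2649 + 2689)) = 1/(8832 + 40) = 1/8872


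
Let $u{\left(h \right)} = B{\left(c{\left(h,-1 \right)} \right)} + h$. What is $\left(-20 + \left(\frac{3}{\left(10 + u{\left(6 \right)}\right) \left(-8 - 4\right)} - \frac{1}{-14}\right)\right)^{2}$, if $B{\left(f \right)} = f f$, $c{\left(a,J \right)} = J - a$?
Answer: $\frac{1316020729}{3312400} \approx 397.3$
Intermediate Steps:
$B{\left(f \right)} = f^{2}$
$u{\left(h \right)} = h + \left(-1 - h\right)^{2}$ ($u{\left(h \right)} = \left(-1 - h\right)^{2} + h = h + \left(-1 - h\right)^{2}$)
$\left(-20 + \left(\frac{3}{\left(10 + u{\left(6 \right)}\right) \left(-8 - 4\right)} - \frac{1}{-14}\right)\right)^{2} = \left(-20 + \left(\frac{3}{\left(10 + \left(6 + \left(1 + 6\right)^{2}\right)\right) \left(-8 - 4\right)} - \frac{1}{-14}\right)\right)^{2} = \left(-20 + \left(\frac{3}{\left(10 + \left(6 + 7^{2}\right)\right) \left(-12\right)} - - \frac{1}{14}\right)\right)^{2} = \left(-20 + \left(\frac{3}{\left(10 + \left(6 + 49\right)\right) \left(-12\right)} + \frac{1}{14}\right)\right)^{2} = \left(-20 + \left(\frac{3}{\left(10 + 55\right) \left(-12\right)} + \frac{1}{14}\right)\right)^{2} = \left(-20 + \left(\frac{3}{65 \left(-12\right)} + \frac{1}{14}\right)\right)^{2} = \left(-20 + \left(\frac{3}{-780} + \frac{1}{14}\right)\right)^{2} = \left(-20 + \left(3 \left(- \frac{1}{780}\right) + \frac{1}{14}\right)\right)^{2} = \left(-20 + \left(- \frac{1}{260} + \frac{1}{14}\right)\right)^{2} = \left(-20 + \frac{123}{1820}\right)^{2} = \left(- \frac{36277}{1820}\right)^{2} = \frac{1316020729}{3312400}$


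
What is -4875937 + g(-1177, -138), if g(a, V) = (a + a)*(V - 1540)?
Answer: -925925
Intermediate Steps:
g(a, V) = 2*a*(-1540 + V) (g(a, V) = (2*a)*(-1540 + V) = 2*a*(-1540 + V))
-4875937 + g(-1177, -138) = -4875937 + 2*(-1177)*(-1540 - 138) = -4875937 + 2*(-1177)*(-1678) = -4875937 + 3950012 = -925925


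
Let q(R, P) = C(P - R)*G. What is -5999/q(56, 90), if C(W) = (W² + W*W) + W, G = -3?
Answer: 5999/7038 ≈ 0.85237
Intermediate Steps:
C(W) = W + 2*W² (C(W) = (W² + W²) + W = 2*W² + W = W + 2*W²)
q(R, P) = -3*(P - R)*(1 - 2*R + 2*P) (q(R, P) = ((P - R)*(1 + 2*(P - R)))*(-3) = ((P - R)*(1 + (-2*R + 2*P)))*(-3) = ((P - R)*(1 - 2*R + 2*P))*(-3) = -3*(P - R)*(1 - 2*R + 2*P))
-5999/q(56, 90) = -5999*(-1/(3*(90 - 1*56)*(1 - 2*56 + 2*90))) = -5999*(-1/(3*(90 - 56)*(1 - 112 + 180))) = -5999/((-3*34*69)) = -5999/(-7038) = -5999*(-1/7038) = 5999/7038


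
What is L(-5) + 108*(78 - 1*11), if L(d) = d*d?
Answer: 7261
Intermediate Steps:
L(d) = d**2
L(-5) + 108*(78 - 1*11) = (-5)**2 + 108*(78 - 1*11) = 25 + 108*(78 - 11) = 25 + 108*67 = 25 + 7236 = 7261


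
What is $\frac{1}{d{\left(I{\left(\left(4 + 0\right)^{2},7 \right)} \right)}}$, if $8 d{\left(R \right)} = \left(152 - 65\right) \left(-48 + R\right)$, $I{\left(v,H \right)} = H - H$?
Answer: $- \frac{1}{522} \approx -0.0019157$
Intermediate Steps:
$I{\left(v,H \right)} = 0$
$d{\left(R \right)} = -522 + \frac{87 R}{8}$ ($d{\left(R \right)} = \frac{\left(152 - 65\right) \left(-48 + R\right)}{8} = \frac{87 \left(-48 + R\right)}{8} = \frac{-4176 + 87 R}{8} = -522 + \frac{87 R}{8}$)
$\frac{1}{d{\left(I{\left(\left(4 + 0\right)^{2},7 \right)} \right)}} = \frac{1}{-522 + \frac{87}{8} \cdot 0} = \frac{1}{-522 + 0} = \frac{1}{-522} = - \frac{1}{522}$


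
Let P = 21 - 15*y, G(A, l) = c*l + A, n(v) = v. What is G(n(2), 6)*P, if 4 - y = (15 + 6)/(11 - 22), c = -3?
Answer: 11904/11 ≈ 1082.2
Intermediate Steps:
y = 65/11 (y = 4 - (15 + 6)/(11 - 22) = 4 - 21/(-11) = 4 - 21*(-1)/11 = 4 - 1*(-21/11) = 4 + 21/11 = 65/11 ≈ 5.9091)
G(A, l) = A - 3*l (G(A, l) = -3*l + A = A - 3*l)
P = -744/11 (P = 21 - 15*65/11 = 21 - 975/11 = -744/11 ≈ -67.636)
G(n(2), 6)*P = (2 - 3*6)*(-744/11) = (2 - 18)*(-744/11) = -16*(-744/11) = 11904/11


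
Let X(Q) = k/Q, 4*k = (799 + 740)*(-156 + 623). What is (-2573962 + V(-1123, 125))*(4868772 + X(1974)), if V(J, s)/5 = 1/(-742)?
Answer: -461789027319191175/36848 ≈ -1.2532e+13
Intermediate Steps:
k = 718713/4 (k = ((799 + 740)*(-156 + 623))/4 = (1539*467)/4 = (1/4)*718713 = 718713/4 ≈ 1.7968e+5)
V(J, s) = -5/742 (V(J, s) = 5/(-742) = 5*(-1/742) = -5/742)
X(Q) = 718713/(4*Q)
(-2573962 + V(-1123, 125))*(4868772 + X(1974)) = (-2573962 - 5/742)*(4868772 + (718713/4)/1974) = -1909879809*(4868772 + (718713/4)*(1/1974))/742 = -1909879809*(4868772 + 239571/2632)/742 = -1909879809/742*12814847475/2632 = -461789027319191175/36848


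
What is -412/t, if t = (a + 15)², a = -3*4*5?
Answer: -412/2025 ≈ -0.20346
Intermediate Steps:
a = -60 (a = -12*5 = -60)
t = 2025 (t = (-60 + 15)² = (-45)² = 2025)
-412/t = -412/2025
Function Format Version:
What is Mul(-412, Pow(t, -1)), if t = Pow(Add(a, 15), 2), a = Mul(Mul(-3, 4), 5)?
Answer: Rational(-412, 2025) ≈ -0.20346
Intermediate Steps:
a = -60 (a = Mul(-12, 5) = -60)
t = 2025 (t = Pow(Add(-60, 15), 2) = Pow(-45, 2) = 2025)
Mul(-412, Pow(t, -1)) = Mul(-412, Pow(2025, -1)) = Mul(-412, Rational(1, 2025)) = Rational(-412, 2025)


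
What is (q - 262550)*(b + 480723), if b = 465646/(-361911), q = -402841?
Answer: -38587904042924579/120637 ≈ -3.1987e+11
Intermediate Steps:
b = -465646/361911 (b = 465646*(-1/361911) = -465646/361911 ≈ -1.2866)
(q - 262550)*(b + 480723) = (-402841 - 262550)*(-465646/361911 + 480723) = -665391*173978476007/361911 = -38587904042924579/120637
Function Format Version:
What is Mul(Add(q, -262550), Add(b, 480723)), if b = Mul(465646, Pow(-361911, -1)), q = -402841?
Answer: Rational(-38587904042924579, 120637) ≈ -3.1987e+11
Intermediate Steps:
b = Rational(-465646, 361911) (b = Mul(465646, Rational(-1, 361911)) = Rational(-465646, 361911) ≈ -1.2866)
Mul(Add(q, -262550), Add(b, 480723)) = Mul(Add(-402841, -262550), Add(Rational(-465646, 361911), 480723)) = Mul(-665391, Rational(173978476007, 361911)) = Rational(-38587904042924579, 120637)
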